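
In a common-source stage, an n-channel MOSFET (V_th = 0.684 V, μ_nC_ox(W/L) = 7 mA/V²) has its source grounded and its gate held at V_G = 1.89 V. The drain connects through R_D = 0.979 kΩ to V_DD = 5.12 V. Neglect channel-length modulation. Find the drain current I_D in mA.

I_D = 4.44 mA

V_GS = V_G = 1.89 V, so V_ov = 1.89 − 0.684 = 1.21 V.
Assume saturation: I_D = ½ k_n V_ov² = 0.5 × 7 × 1.21² = 5.09 mA, giving V_DS = V_DD − I_D R_D = 5.12 − 5.09 × 0.979 = 0.136 V.
But 0.136 V < V_ov = 1.21 V, so the device is actually in triode.
In triode I_D = k_n[V_ov V_DS − ½ V_DS²] and I_D = (V_DD − V_DS)/R_D. Equating: 3.43 V_DS² − 9.265 V_DS + 5.12 = 0, giving V_DS = 0.774 V (the root below V_ov).
I_D = (5.12 − 0.774) / 0.979 = 4.44 mA.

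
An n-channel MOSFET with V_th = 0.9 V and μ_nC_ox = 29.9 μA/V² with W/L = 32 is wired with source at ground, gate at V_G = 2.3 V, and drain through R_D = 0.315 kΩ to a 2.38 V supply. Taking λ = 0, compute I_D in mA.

V_GS = V_G = 2.3 V, so V_ov = 2.3 − 0.9 = 1.4 V.
k_n = μ_nC_ox · (W/L) = 0.9568 mA/V².
Assume saturation: I_D = ½ k_n V_ov² = 0.5 × 0.9568 × 1.4² = 0.938 mA, giving V_DS = V_DD − I_D R_D = 2.38 − 0.938 × 0.315 = 2.08 V.
V_DS = 2.08 V ≥ V_ov = 1.4 V, confirming saturation.

I_D = 0.938 mA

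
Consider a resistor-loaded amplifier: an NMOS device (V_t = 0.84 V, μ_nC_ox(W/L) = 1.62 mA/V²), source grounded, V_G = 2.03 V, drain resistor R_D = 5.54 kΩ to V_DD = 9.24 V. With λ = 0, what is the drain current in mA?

V_GS = V_G = 2.03 V, so V_ov = 2.03 − 0.84 = 1.19 V.
Assume saturation: I_D = ½ k_n V_ov² = 0.5 × 1.62 × 1.19² = 1.15 mA, giving V_DS = V_DD − I_D R_D = 9.24 − 1.15 × 5.54 = 2.89 V.
V_DS = 2.89 V ≥ V_ov = 1.19 V, confirming saturation.

I_D = 1.15 mA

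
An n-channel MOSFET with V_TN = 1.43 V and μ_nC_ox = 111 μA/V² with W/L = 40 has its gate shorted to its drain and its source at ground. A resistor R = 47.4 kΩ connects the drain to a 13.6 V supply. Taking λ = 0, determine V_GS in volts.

With gate tied to drain, V_GS = V_DS ≥ V_GS − V_TN, so the device is in saturation.
k_n = μ_nC_ox · (W/L) = 4.44 mA/V².
KCL at the drain: ½ k_n (V_GS − V_TN)² = (V_DD − V_GS)/R.
Let x = V_GS − 1.43. Then 105 x² + x − 12.17 = 0, giving x = 0.335 V (positive root), so V_GS = 1.77 V.
I_D = (V_DD − V_GS)/R = (13.6 − 1.77) / 47.4 = 0.25 mA.

V_GS = 1.77 V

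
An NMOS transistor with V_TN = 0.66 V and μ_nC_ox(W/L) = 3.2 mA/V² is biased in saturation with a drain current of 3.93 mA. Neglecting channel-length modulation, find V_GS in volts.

V_GS = 2.23 V

In saturation I_D = ½ k_n (V_GS − V_TN)², so V_GS − V_TN = √(2 I_D / k_n) = √(2 × 3.93 / 3.2) = 1.57 V.
V_GS = 0.66 + 1.57 = 2.23 V.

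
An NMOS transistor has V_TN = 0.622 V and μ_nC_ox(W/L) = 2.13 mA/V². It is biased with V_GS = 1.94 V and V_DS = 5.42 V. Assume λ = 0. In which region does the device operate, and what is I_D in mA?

Saturation; I_D = 1.85 mA

V_ov = V_GS − V_TN = 1.94 − 0.622 = 1.32 V.
Since V_DS = 5.42 V ≥ V_ov = 1.32 V, the device is in saturation.
I_D = ½ k_n V_ov² = 0.5 × 2.13 × 1.32² = 1.85 mA.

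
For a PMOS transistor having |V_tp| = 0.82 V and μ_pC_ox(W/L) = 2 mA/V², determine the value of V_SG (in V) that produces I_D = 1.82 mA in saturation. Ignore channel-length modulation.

In saturation I_D = ½ k_p (V_SG − |V_tp|)², so V_SG − |V_tp| = √(2 I_D / k_p) = √(2 × 1.82 / 2) = 1.35 V.
V_SG = 0.82 + 1.35 = 2.17 V.

V_SG = 2.17 V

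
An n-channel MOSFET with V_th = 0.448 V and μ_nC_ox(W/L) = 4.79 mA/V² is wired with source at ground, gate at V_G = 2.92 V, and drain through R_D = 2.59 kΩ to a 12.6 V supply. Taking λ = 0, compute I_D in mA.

I_D = 4.70 mA

V_GS = V_G = 2.92 V, so V_ov = 2.92 − 0.448 = 2.47 V.
Assume saturation: I_D = ½ k_n V_ov² = 0.5 × 4.79 × 2.47² = 14.6 mA, giving V_DS = V_DD − I_D R_D = 12.6 − 14.6 × 2.59 = -25.3 V.
But -25.3 V < V_ov = 2.47 V, so the device is actually in triode.
In triode I_D = k_n[V_ov V_DS − ½ V_DS²] and I_D = (V_DD − V_DS)/R_D. Equating: 6.2 V_DS² − 31.67 V_DS + 12.6 = 0, giving V_DS = 0.435 V (the root below V_ov).
I_D = (12.6 − 0.435) / 2.59 = 4.7 mA.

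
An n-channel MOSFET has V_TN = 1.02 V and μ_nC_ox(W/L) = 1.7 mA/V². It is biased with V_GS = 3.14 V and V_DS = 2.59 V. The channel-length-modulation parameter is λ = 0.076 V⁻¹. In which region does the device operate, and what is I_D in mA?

Saturation; I_D = 4.57 mA

V_ov = V_GS − V_TN = 3.14 − 1.02 = 2.12 V.
Since V_DS = 2.59 V ≥ V_ov = 2.12 V, the device is in saturation.
I_D = ½ k_n V_ov² (1 + λ V_DS) = 0.5 × 1.7 × 2.12² × (1 + 0.076 × 2.59) = 4.57 mA.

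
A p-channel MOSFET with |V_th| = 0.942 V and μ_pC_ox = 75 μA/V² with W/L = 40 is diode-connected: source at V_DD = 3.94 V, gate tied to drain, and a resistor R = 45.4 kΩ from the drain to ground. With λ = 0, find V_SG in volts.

V_SG = 1.14 V

With gate tied to drain, V_SG = V_SD ≥ V_SG − |V_th|, so the device is in saturation.
k_p = μ_pC_ox · (W/L) = 3 mA/V².
KCL at the drain: ½ k_p (V_SG − |V_th|)² = (V_DD − V_SG)/R.
Let x = V_SG − 0.942. Then 68.1 x² + x − 2.998 = 0, giving x = 0.203 V (positive root), so V_SG = 1.14 V.
I_D = (V_DD − V_SG)/R = (3.94 − 1.14) / 45.4 = 0.0616 mA.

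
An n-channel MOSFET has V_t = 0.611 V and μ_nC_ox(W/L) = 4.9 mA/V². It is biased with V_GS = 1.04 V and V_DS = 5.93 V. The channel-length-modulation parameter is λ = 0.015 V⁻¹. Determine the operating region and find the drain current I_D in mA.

V_ov = V_GS − V_t = 1.04 − 0.611 = 0.429 V.
Since V_DS = 5.93 V ≥ V_ov = 0.429 V, the device is in saturation.
I_D = ½ k_n V_ov² (1 + λ V_DS) = 0.5 × 4.9 × 0.429² × (1 + 0.015 × 5.93) = 0.491 mA.

Saturation; I_D = 0.491 mA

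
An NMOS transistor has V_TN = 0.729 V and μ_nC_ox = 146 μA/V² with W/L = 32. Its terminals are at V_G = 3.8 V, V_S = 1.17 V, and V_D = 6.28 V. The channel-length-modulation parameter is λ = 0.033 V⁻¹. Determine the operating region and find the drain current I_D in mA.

V_GS = V_G − V_S = 3.8 − 1.17 = 2.63 V; V_DS = V_D − V_S = 6.28 − 1.17 = 5.11 V.
k_n = μ_nC_ox · (W/L) = 4.672 mA/V².
V_ov = V_GS − V_TN = 2.63 − 0.729 = 1.9 V.
Since V_DS = 5.11 V ≥ V_ov = 1.9 V, the device is in saturation.
I_D = ½ k_n V_ov² (1 + λ V_DS) = 0.5 × 4.672 × 1.9² × (1 + 0.033 × 5.11) = 9.87 mA.

Saturation; I_D = 9.87 mA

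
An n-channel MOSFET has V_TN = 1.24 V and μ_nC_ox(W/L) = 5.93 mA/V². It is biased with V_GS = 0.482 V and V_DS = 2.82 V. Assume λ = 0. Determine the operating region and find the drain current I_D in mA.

V_GS = 0.482 V < V_TN = 1.24 V, so the transistor is in cutoff.

Cutoff; I_D = 0 mA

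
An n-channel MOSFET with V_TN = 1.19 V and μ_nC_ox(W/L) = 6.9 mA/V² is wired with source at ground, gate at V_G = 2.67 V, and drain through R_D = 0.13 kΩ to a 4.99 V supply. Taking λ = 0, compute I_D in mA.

V_GS = V_G = 2.67 V, so V_ov = 2.67 − 1.19 = 1.48 V.
Assume saturation: I_D = ½ k_n V_ov² = 0.5 × 6.9 × 1.48² = 7.56 mA, giving V_DS = V_DD − I_D R_D = 4.99 − 7.56 × 0.13 = 4.01 V.
V_DS = 4.01 V ≥ V_ov = 1.48 V, confirming saturation.

I_D = 7.56 mA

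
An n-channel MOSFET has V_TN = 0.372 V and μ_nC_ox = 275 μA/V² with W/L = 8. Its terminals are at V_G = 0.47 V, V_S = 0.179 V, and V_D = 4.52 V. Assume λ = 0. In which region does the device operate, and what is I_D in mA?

V_GS = V_G − V_S = 0.47 − 0.179 = 0.291 V; V_DS = V_D − V_S = 4.52 − 0.179 = 4.34 V.
V_GS = 0.291 V < V_TN = 0.372 V, so the transistor is in cutoff.

Cutoff; I_D = 0 mA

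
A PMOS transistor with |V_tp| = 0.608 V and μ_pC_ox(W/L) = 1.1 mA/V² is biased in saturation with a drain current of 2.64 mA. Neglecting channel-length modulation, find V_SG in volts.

In saturation I_D = ½ k_p (V_SG − |V_tp|)², so V_SG − |V_tp| = √(2 I_D / k_p) = √(2 × 2.64 / 1.1) = 2.19 V.
V_SG = 0.608 + 2.19 = 2.8 V.

V_SG = 2.80 V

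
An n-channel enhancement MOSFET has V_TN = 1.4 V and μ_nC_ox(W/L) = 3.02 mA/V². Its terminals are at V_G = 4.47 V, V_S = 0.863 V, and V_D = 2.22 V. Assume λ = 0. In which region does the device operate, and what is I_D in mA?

Triode; I_D = 6.26 mA

V_GS = V_G − V_S = 4.47 − 0.863 = 3.61 V; V_DS = V_D − V_S = 2.22 − 0.863 = 1.36 V.
V_ov = V_GS − V_TN = 3.61 − 1.4 = 2.21 V.
Since V_DS = 1.36 V < V_ov = 2.21 V, the device is in the triode region.
I_D = k_n [V_ov · V_DS − ½ V_DS²] = 3.02 × [2.21 × 1.36 − 0.5 × 1.36²] = 6.26 mA.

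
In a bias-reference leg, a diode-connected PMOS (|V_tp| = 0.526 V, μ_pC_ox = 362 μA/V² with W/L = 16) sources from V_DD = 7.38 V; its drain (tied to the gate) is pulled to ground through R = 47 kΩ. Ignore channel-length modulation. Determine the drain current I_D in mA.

I_D = 0.141 mA

With gate tied to drain, V_SG = V_SD ≥ V_SG − |V_tp|, so the device is in saturation.
k_p = μ_pC_ox · (W/L) = 5.792 mA/V².
KCL at the drain: ½ k_p (V_SG − |V_tp|)² = (V_DD − V_SG)/R.
Let x = V_SG − 0.526. Then 136 x² + x − 6.854 = 0, giving x = 0.221 V (positive root), so V_SG = 0.747 V.
I_D = (V_DD − V_SG)/R = (7.38 − 0.747) / 47 = 0.141 mA.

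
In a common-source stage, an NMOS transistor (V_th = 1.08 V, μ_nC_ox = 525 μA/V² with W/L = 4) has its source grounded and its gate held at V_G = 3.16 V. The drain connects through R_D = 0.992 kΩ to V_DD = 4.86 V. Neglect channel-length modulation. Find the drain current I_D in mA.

I_D = 3.70 mA

V_GS = V_G = 3.16 V, so V_ov = 3.16 − 1.08 = 2.08 V.
k_n = μ_nC_ox · (W/L) = 2.1 mA/V².
Assume saturation: I_D = ½ k_n V_ov² = 0.5 × 2.1 × 2.08² = 4.54 mA, giving V_DS = V_DD − I_D R_D = 4.86 − 4.54 × 0.992 = 0.354 V.
But 0.354 V < V_ov = 2.08 V, so the device is actually in triode.
In triode I_D = k_n[V_ov V_DS − ½ V_DS²] and I_D = (V_DD − V_DS)/R_D. Equating: 1.04 V_DS² − 5.333 V_DS + 4.86 = 0, giving V_DS = 1.19 V (the root below V_ov).
I_D = (4.86 − 1.19) / 0.992 = 3.7 mA.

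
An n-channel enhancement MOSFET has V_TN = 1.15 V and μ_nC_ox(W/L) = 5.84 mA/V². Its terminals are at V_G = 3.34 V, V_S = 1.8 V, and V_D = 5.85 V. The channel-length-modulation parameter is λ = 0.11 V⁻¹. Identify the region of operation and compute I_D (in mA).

Saturation; I_D = 0.642 mA

V_GS = V_G − V_S = 3.34 − 1.8 = 1.54 V; V_DS = V_D − V_S = 5.85 − 1.8 = 4.05 V.
V_ov = V_GS − V_TN = 1.54 − 1.15 = 0.39 V.
Since V_DS = 4.05 V ≥ V_ov = 0.39 V, the device is in saturation.
I_D = ½ k_n V_ov² (1 + λ V_DS) = 0.5 × 5.84 × 0.39² × (1 + 0.11 × 4.05) = 0.642 mA.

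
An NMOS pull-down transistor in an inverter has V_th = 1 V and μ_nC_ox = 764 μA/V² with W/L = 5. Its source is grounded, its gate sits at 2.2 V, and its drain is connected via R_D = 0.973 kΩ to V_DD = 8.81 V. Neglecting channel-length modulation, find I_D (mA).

V_GS = V_G = 2.2 V, so V_ov = 2.2 − 1 = 1.2 V.
k_n = μ_nC_ox · (W/L) = 3.82 mA/V².
Assume saturation: I_D = ½ k_n V_ov² = 0.5 × 3.82 × 1.2² = 2.75 mA, giving V_DS = V_DD − I_D R_D = 8.81 − 2.75 × 0.973 = 6.13 V.
V_DS = 6.13 V ≥ V_ov = 1.2 V, confirming saturation.

I_D = 2.75 mA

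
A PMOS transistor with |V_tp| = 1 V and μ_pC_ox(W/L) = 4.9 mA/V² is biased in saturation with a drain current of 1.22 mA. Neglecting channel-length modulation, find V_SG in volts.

In saturation I_D = ½ k_p (V_SG − |V_tp|)², so V_SG − |V_tp| = √(2 I_D / k_p) = √(2 × 1.22 / 4.9) = 0.706 V.
V_SG = 1 + 0.706 = 1.71 V.

V_SG = 1.71 V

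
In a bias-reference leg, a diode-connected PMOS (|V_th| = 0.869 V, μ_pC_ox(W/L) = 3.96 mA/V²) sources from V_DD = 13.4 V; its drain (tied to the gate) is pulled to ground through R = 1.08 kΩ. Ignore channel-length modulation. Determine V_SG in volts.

With gate tied to drain, V_SG = V_SD ≥ V_SG − |V_th|, so the device is in saturation.
KCL at the drain: ½ k_p (V_SG − |V_th|)² = (V_DD − V_SG)/R.
Let x = V_SG − 0.869. Then 2.14 x² + x − 12.53 = 0, giving x = 2.2 V (positive root), so V_SG = 3.07 V.
I_D = (V_DD − V_SG)/R = (13.4 − 3.07) / 1.08 = 9.57 mA.

V_SG = 3.07 V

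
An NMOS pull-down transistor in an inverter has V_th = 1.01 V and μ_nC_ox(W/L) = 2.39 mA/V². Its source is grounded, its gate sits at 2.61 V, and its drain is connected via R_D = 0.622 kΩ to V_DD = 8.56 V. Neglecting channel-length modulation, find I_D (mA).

V_GS = V_G = 2.61 V, so V_ov = 2.61 − 1.01 = 1.6 V.
Assume saturation: I_D = ½ k_n V_ov² = 0.5 × 2.39 × 1.6² = 3.06 mA, giving V_DS = V_DD − I_D R_D = 8.56 − 3.06 × 0.622 = 6.66 V.
V_DS = 6.66 V ≥ V_ov = 1.6 V, confirming saturation.

I_D = 3.06 mA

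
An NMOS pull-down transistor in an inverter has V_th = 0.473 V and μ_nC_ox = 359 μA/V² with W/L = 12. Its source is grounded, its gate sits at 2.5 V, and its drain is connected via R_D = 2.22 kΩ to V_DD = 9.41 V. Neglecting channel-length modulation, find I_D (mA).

I_D = 4.00 mA

V_GS = V_G = 2.5 V, so V_ov = 2.5 − 0.473 = 2.03 V.
k_n = μ_nC_ox · (W/L) = 4.308 mA/V².
Assume saturation: I_D = ½ k_n V_ov² = 0.5 × 4.308 × 2.03² = 8.85 mA, giving V_DS = V_DD − I_D R_D = 9.41 − 8.85 × 2.22 = -10.2 V.
But -10.2 V < V_ov = 2.03 V, so the device is actually in triode.
In triode I_D = k_n[V_ov V_DS − ½ V_DS²] and I_D = (V_DD − V_DS)/R_D. Equating: 4.78 V_DS² − 20.39 V_DS + 9.41 = 0, giving V_DS = 0.527 V (the root below V_ov).
I_D = (9.41 − 0.527) / 2.22 = 4 mA.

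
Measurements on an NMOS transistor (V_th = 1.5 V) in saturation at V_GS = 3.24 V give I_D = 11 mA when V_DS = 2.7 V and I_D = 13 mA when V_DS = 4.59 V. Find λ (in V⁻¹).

λ = 0.130 V⁻¹

With V_GS fixed, I_D ∝ (1 + λ V_DS) in saturation, so I_D2/I_D1 = (1 + λ V_DS2)/(1 + λ V_DS1).
13/11 = 1.182 = (1 + 4.59 λ)/(1 + 2.7 λ).
Solving: λ (I_D1 V_DS2 − I_D2 V_DS1) = I_D2 − I_D1, so λ = (13 − 11) / (11 × 4.59 − 13 × 2.7) = 2 / 15.4 = 0.13 V⁻¹.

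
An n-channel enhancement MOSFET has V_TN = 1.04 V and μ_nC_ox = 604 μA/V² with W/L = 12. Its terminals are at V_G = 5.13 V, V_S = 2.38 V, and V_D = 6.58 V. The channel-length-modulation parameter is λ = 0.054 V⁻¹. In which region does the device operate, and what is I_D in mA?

V_GS = V_G − V_S = 5.13 − 2.38 = 2.75 V; V_DS = V_D − V_S = 6.58 − 2.38 = 4.2 V.
k_n = μ_nC_ox · (W/L) = 7.248 mA/V².
V_ov = V_GS − V_TN = 2.75 − 1.04 = 1.71 V.
Since V_DS = 4.2 V ≥ V_ov = 1.71 V, the device is in saturation.
I_D = ½ k_n V_ov² (1 + λ V_DS) = 0.5 × 7.248 × 1.71² × (1 + 0.054 × 4.2) = 13 mA.

Saturation; I_D = 13.0 mA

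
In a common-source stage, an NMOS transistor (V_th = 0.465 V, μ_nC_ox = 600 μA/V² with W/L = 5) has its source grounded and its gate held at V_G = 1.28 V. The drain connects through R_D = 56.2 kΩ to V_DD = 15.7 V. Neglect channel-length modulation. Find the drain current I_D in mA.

I_D = 0.277 mA

V_GS = V_G = 1.28 V, so V_ov = 1.28 − 0.465 = 0.815 V.
k_n = μ_nC_ox · (W/L) = 3 mA/V².
Assume saturation: I_D = ½ k_n V_ov² = 0.5 × 3 × 0.815² = 0.996 mA, giving V_DS = V_DD − I_D R_D = 15.7 − 0.996 × 56.2 = -40.3 V.
But -40.3 V < V_ov = 0.815 V, so the device is actually in triode.
In triode I_D = k_n[V_ov V_DS − ½ V_DS²] and I_D = (V_DD − V_DS)/R_D. Equating: 84.3 V_DS² − 138.4 V_DS + 15.7 = 0, giving V_DS = 0.123 V (the root below V_ov).
I_D = (15.7 − 0.123) / 56.2 = 0.277 mA.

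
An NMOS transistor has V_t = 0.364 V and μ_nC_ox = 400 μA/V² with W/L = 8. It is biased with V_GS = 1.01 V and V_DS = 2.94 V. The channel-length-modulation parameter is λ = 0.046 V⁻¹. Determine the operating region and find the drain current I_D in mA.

k_n = μ_nC_ox · (W/L) = 3.2 mA/V².
V_ov = V_GS − V_t = 1.01 − 0.364 = 0.646 V.
Since V_DS = 2.94 V ≥ V_ov = 0.646 V, the device is in saturation.
I_D = ½ k_n V_ov² (1 + λ V_DS) = 0.5 × 3.2 × 0.646² × (1 + 0.046 × 2.94) = 0.758 mA.

Saturation; I_D = 0.758 mA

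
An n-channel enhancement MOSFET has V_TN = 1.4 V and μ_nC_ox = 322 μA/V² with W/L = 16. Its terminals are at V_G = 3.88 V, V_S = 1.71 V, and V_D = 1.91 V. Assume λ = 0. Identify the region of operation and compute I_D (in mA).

Triode; I_D = 0.690 mA

V_GS = V_G − V_S = 3.88 − 1.71 = 2.17 V; V_DS = V_D − V_S = 1.91 − 1.71 = 0.2 V.
k_n = μ_nC_ox · (W/L) = 5.152 mA/V².
V_ov = V_GS − V_TN = 2.17 − 1.4 = 0.77 V.
Since V_DS = 0.2 V < V_ov = 0.77 V, the device is in the triode region.
I_D = k_n [V_ov · V_DS − ½ V_DS²] = 5.152 × [0.77 × 0.2 − 0.5 × 0.2²] = 0.69 mA.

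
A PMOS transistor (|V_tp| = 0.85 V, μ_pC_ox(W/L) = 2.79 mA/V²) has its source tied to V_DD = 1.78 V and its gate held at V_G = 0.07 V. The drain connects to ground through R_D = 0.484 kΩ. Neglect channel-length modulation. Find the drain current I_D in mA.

I_D = 1.03 mA

V_SG = V_DD − V_G = 1.78 − 0.07 = 1.71 V, so V_ov = 1.71 − 0.85 = 0.86 V.
Assume saturation: I_D = ½ k_p V_ov² = 0.5 × 2.79 × 0.86² = 1.03 mA, giving V_SD = V_DD − I_D R_D = 1.78 − 1.03 × 0.484 = 1.28 V.
V_SD = 1.28 V ≥ V_ov = 0.86 V, confirming saturation.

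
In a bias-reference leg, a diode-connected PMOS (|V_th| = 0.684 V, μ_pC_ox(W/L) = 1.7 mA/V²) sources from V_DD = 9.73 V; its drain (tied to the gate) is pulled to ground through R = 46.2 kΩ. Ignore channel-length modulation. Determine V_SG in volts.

V_SG = 1.15 V

With gate tied to drain, V_SG = V_SD ≥ V_SG − |V_th|, so the device is in saturation.
KCL at the drain: ½ k_p (V_SG − |V_th|)² = (V_DD − V_SG)/R.
Let x = V_SG − 0.684. Then 39.3 x² + x − 9.046 = 0, giving x = 0.467 V (positive root), so V_SG = 1.15 V.
I_D = (V_DD − V_SG)/R = (9.73 − 1.15) / 46.2 = 0.186 mA.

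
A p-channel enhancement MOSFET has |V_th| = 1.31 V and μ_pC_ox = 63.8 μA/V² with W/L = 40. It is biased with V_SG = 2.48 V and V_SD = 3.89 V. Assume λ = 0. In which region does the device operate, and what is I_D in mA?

k_p = μ_pC_ox · (W/L) = 2.552 mA/V².
V_ov = V_SG − |V_th| = 2.48 − 1.31 = 1.17 V.
Since V_SD = 3.89 V ≥ V_ov = 1.17 V, the device is in saturation.
I_D = ½ k_p V_ov² = 0.5 × 2.552 × 1.17² = 1.75 mA.

Saturation; I_D = 1.75 mA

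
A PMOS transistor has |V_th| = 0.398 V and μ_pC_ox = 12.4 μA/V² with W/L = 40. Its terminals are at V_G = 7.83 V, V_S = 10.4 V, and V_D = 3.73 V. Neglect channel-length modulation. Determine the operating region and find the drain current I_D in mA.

V_SG = V_S − V_G = 10.4 − 7.83 = 2.57 V; V_SD = V_S − V_D = 10.4 − 3.73 = 6.67 V.
k_p = μ_pC_ox · (W/L) = 0.496 mA/V².
V_ov = V_SG − |V_th| = 2.57 − 0.398 = 2.17 V.
Since V_SD = 6.67 V ≥ V_ov = 2.17 V, the device is in saturation.
I_D = ½ k_p V_ov² = 0.5 × 0.496 × 2.17² = 1.17 mA.

Saturation; I_D = 1.17 mA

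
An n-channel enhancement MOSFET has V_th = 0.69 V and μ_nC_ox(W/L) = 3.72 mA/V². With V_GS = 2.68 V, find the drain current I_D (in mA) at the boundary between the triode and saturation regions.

I_D = 7.37 mA

At the boundary V_DS = V_ov = V_GS − V_th = 2.68 − 0.69 = 1.99 V.
I_D = ½ k_n V_ov² = 0.5 × 3.72 × 1.99² = 7.37 mA.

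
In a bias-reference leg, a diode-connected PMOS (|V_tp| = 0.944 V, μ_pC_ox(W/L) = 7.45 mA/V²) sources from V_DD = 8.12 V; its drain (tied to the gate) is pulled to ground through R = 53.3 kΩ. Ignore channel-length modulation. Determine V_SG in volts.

With gate tied to drain, V_SG = V_SD ≥ V_SG − |V_tp|, so the device is in saturation.
KCL at the drain: ½ k_p (V_SG − |V_tp|)² = (V_DD − V_SG)/R.
Let x = V_SG − 0.944. Then 199 x² + x − 7.176 = 0, giving x = 0.188 V (positive root), so V_SG = 1.13 V.
I_D = (V_DD − V_SG)/R = (8.12 − 1.13) / 53.3 = 0.131 mA.

V_SG = 1.13 V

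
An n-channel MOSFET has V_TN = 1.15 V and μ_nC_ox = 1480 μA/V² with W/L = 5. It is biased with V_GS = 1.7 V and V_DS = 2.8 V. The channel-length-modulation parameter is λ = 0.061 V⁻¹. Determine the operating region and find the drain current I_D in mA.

Saturation; I_D = 1.31 mA

k_n = μ_nC_ox · (W/L) = 7.4 mA/V².
V_ov = V_GS − V_TN = 1.7 − 1.15 = 0.55 V.
Since V_DS = 2.8 V ≥ V_ov = 0.55 V, the device is in saturation.
I_D = ½ k_n V_ov² (1 + λ V_DS) = 0.5 × 7.4 × 0.55² × (1 + 0.061 × 2.8) = 1.31 mA.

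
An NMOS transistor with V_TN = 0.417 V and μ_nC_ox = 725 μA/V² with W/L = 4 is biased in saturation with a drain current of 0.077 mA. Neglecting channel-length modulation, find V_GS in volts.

V_GS = 0.647 V

k_n = μ_nC_ox · (W/L) = 2.9 mA/V².
In saturation I_D = ½ k_n (V_GS − V_TN)², so V_GS − V_TN = √(2 I_D / k_n) = √(2 × 0.077 / 2.9) = 0.23 V.
V_GS = 0.417 + 0.23 = 0.647 V.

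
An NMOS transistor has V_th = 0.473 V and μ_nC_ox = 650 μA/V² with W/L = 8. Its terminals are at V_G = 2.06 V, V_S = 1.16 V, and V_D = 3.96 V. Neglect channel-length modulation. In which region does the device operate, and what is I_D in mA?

Saturation; I_D = 0.474 mA

V_GS = V_G − V_S = 2.06 − 1.16 = 0.9 V; V_DS = V_D − V_S = 3.96 − 1.16 = 2.8 V.
k_n = μ_nC_ox · (W/L) = 5.2 mA/V².
V_ov = V_GS − V_th = 0.9 − 0.473 = 0.427 V.
Since V_DS = 2.8 V ≥ V_ov = 0.427 V, the device is in saturation.
I_D = ½ k_n V_ov² = 0.5 × 5.2 × 0.427² = 0.474 mA.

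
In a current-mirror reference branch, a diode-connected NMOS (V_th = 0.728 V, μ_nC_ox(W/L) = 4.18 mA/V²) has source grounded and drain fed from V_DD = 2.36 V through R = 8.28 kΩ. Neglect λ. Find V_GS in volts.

With gate tied to drain, V_GS = V_DS ≥ V_GS − V_th, so the device is in saturation.
KCL at the drain: ½ k_n (V_GS − V_th)² = (V_DD − V_GS)/R.
Let x = V_GS − 0.728. Then 17.3 x² + x − 1.632 = 0, giving x = 0.28 V (positive root), so V_GS = 1.01 V.
I_D = (V_DD − V_GS)/R = (2.36 − 1.01) / 8.28 = 0.163 mA.

V_GS = 1.01 V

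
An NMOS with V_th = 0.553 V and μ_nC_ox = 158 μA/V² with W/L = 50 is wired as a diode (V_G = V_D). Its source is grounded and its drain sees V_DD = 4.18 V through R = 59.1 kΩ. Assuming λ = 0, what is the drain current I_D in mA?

With gate tied to drain, V_GS = V_DS ≥ V_GS − V_th, so the device is in saturation.
k_n = μ_nC_ox · (W/L) = 7.9 mA/V².
KCL at the drain: ½ k_n (V_GS − V_th)² = (V_DD − V_GS)/R.
Let x = V_GS − 0.553. Then 233 x² + x − 3.627 = 0, giving x = 0.123 V (positive root), so V_GS = 0.676 V.
I_D = (V_DD − V_GS)/R = (4.18 − 0.676) / 59.1 = 0.0593 mA.

I_D = 0.0593 mA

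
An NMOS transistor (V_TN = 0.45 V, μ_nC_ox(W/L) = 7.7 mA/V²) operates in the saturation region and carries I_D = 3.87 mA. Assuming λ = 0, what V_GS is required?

V_GS = 1.45 V

In saturation I_D = ½ k_n (V_GS − V_TN)², so V_GS − V_TN = √(2 I_D / k_n) = √(2 × 3.87 / 7.7) = 1 V.
V_GS = 0.45 + 1 = 1.45 V.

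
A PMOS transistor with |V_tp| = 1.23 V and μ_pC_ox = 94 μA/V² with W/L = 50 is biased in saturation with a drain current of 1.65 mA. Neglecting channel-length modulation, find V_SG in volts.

k_p = μ_pC_ox · (W/L) = 4.7 mA/V².
In saturation I_D = ½ k_p (V_SG − |V_tp|)², so V_SG − |V_tp| = √(2 I_D / k_p) = √(2 × 1.65 / 4.7) = 0.838 V.
V_SG = 1.23 + 0.838 = 2.07 V.

V_SG = 2.07 V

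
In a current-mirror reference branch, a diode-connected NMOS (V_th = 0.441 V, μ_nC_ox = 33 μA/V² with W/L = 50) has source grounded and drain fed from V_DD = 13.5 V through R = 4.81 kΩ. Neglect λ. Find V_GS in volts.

With gate tied to drain, V_GS = V_DS ≥ V_GS − V_th, so the device is in saturation.
k_n = μ_nC_ox · (W/L) = 1.65 mA/V².
KCL at the drain: ½ k_n (V_GS − V_th)² = (V_DD − V_GS)/R.
Let x = V_GS − 0.441. Then 3.97 x² + x − 13.06 = 0, giving x = 1.69 V (positive root), so V_GS = 2.13 V.
I_D = (V_DD − V_GS)/R = (13.5 − 2.13) / 4.81 = 2.36 mA.

V_GS = 2.13 V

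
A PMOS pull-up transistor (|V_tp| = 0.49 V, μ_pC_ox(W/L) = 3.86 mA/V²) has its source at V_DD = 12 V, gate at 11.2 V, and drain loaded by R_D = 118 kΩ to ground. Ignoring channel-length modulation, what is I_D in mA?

I_D = 0.101 mA

V_SG = V_DD − V_G = 12 − 11.2 = 0.8 V, so V_ov = 0.8 − 0.49 = 0.31 V.
Assume saturation: I_D = ½ k_p V_ov² = 0.5 × 3.86 × 0.31² = 0.185 mA, giving V_SD = V_DD − I_D R_D = 12 − 0.185 × 118 = -9.89 V.
But -9.89 V < V_ov = 0.31 V, so the device is actually in triode.
In triode I_D = k_p[V_ov V_SD − ½ V_SD²] and I_D = (V_DD − V_SD)/R_D. Equating: 228 V_SD² − 142.2 V_SD + 12 = 0, giving V_SD = 0.101 V (the root below V_ov).
I_D = (12 − 0.101) / 118 = 0.101 mA.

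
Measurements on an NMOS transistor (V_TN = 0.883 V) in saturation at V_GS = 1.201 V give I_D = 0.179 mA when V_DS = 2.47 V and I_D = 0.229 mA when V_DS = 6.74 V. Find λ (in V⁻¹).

λ = 0.0780 V⁻¹

With V_GS fixed, I_D ∝ (1 + λ V_DS) in saturation, so I_D2/I_D1 = (1 + λ V_DS2)/(1 + λ V_DS1).
0.229/0.179 = 1.279 = (1 + 6.74 λ)/(1 + 2.47 λ).
Solving: λ (I_D1 V_DS2 − I_D2 V_DS1) = I_D2 − I_D1, so λ = (0.229 − 0.179) / (0.179 × 6.74 − 0.229 × 2.47) = 0.05 / 0.641 = 0.078 V⁻¹.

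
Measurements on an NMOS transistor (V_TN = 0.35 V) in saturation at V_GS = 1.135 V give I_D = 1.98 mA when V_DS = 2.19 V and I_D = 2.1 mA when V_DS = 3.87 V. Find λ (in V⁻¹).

With V_GS fixed, I_D ∝ (1 + λ V_DS) in saturation, so I_D2/I_D1 = (1 + λ V_DS2)/(1 + λ V_DS1).
2.1/1.98 = 1.061 = (1 + 3.87 λ)/(1 + 2.19 λ).
Solving: λ (I_D1 V_DS2 − I_D2 V_DS1) = I_D2 − I_D1, so λ = (2.1 − 1.98) / (1.98 × 3.87 − 2.1 × 2.19) = 0.12 / 3.06 = 0.0392 V⁻¹.

λ = 0.0392 V⁻¹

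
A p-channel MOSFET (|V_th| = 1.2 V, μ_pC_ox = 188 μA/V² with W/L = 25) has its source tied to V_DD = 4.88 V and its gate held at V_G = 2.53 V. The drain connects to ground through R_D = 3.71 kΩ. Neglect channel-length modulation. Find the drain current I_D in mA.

I_D = 1.25 mA

V_SG = V_DD − V_G = 4.88 − 2.53 = 2.35 V, so V_ov = 2.35 − 1.2 = 1.15 V.
k_p = μ_pC_ox · (W/L) = 4.7 mA/V².
Assume saturation: I_D = ½ k_p V_ov² = 0.5 × 4.7 × 1.15² = 3.11 mA, giving V_SD = V_DD − I_D R_D = 4.88 − 3.11 × 3.71 = -6.65 V.
But -6.65 V < V_ov = 1.15 V, so the device is actually in triode.
In triode I_D = k_p[V_ov V_SD − ½ V_SD²] and I_D = (V_DD − V_SD)/R_D. Equating: 8.72 V_SD² − 21.05 V_SD + 4.88 = 0, giving V_SD = 0.26 V (the root below V_ov).
I_D = (4.88 − 0.26) / 3.71 = 1.25 mA.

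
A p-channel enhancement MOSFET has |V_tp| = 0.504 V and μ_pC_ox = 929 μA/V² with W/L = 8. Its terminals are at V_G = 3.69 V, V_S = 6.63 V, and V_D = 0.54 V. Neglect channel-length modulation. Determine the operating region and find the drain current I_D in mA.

Saturation; I_D = 22.1 mA

V_SG = V_S − V_G = 6.63 − 3.69 = 2.94 V; V_SD = V_S − V_D = 6.63 − 0.54 = 6.09 V.
k_p = μ_pC_ox · (W/L) = 7.432 mA/V².
V_ov = V_SG − |V_tp| = 2.94 − 0.504 = 2.44 V.
Since V_SD = 6.09 V ≥ V_ov = 2.44 V, the device is in saturation.
I_D = ½ k_p V_ov² = 0.5 × 7.432 × 2.44² = 22.1 mA.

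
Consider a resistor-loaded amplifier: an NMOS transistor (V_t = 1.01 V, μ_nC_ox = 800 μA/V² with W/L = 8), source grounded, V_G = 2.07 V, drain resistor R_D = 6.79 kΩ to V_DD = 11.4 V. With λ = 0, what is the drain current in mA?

V_GS = V_G = 2.07 V, so V_ov = 2.07 − 1.01 = 1.06 V.
k_n = μ_nC_ox · (W/L) = 6.4 mA/V².
Assume saturation: I_D = ½ k_n V_ov² = 0.5 × 6.4 × 1.06² = 3.6 mA, giving V_DS = V_DD − I_D R_D = 11.4 − 3.6 × 6.79 = -13 V.
But -13 V < V_ov = 1.06 V, so the device is actually in triode.
In triode I_D = k_n[V_ov V_DS − ½ V_DS²] and I_D = (V_DD − V_DS)/R_D. Equating: 21.7 V_DS² − 47.06 V_DS + 11.4 = 0, giving V_DS = 0.278 V (the root below V_ov).
I_D = (11.4 − 0.278) / 6.79 = 1.64 mA.

I_D = 1.64 mA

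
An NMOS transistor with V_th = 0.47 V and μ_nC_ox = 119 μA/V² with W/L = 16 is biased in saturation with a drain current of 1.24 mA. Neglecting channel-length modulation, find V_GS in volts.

V_GS = 1.61 V

k_n = μ_nC_ox · (W/L) = 1.904 mA/V².
In saturation I_D = ½ k_n (V_GS − V_th)², so V_GS − V_th = √(2 I_D / k_n) = √(2 × 1.24 / 1.904) = 1.14 V.
V_GS = 0.47 + 1.14 = 1.61 V.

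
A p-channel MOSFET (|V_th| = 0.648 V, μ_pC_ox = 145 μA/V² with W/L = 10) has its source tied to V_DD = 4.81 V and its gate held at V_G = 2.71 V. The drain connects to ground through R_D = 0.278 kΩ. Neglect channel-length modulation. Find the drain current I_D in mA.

I_D = 1.53 mA

V_SG = V_DD − V_G = 4.81 − 2.71 = 2.1 V, so V_ov = 2.1 − 0.648 = 1.45 V.
k_p = μ_pC_ox · (W/L) = 1.45 mA/V².
Assume saturation: I_D = ½ k_p V_ov² = 0.5 × 1.45 × 1.45² = 1.53 mA, giving V_SD = V_DD − I_D R_D = 4.81 − 1.53 × 0.278 = 4.39 V.
V_SD = 4.39 V ≥ V_ov = 1.45 V, confirming saturation.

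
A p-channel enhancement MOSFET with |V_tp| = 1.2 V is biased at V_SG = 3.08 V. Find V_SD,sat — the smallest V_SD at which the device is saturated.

V_SD,sat = 1.88 V

The boundary between triode and saturation is V_SD = V_SG − |V_tp| = V_ov.
V_ov = 3.08 − 1.2 = 1.88 V.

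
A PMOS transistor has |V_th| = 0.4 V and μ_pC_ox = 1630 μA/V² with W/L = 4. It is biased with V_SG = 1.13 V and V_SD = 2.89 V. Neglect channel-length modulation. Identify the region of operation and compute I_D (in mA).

k_p = μ_pC_ox · (W/L) = 6.52 mA/V².
V_ov = V_SG − |V_th| = 1.13 − 0.4 = 0.73 V.
Since V_SD = 2.89 V ≥ V_ov = 0.73 V, the device is in saturation.
I_D = ½ k_p V_ov² = 0.5 × 6.52 × 0.73² = 1.74 mA.

Saturation; I_D = 1.74 mA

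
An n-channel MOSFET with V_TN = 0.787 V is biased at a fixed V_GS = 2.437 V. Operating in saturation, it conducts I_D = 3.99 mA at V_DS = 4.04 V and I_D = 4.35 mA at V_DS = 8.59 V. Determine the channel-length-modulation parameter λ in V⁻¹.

λ = 0.0216 V⁻¹

With V_GS fixed, I_D ∝ (1 + λ V_DS) in saturation, so I_D2/I_D1 = (1 + λ V_DS2)/(1 + λ V_DS1).
4.35/3.99 = 1.09 = (1 + 8.59 λ)/(1 + 4.04 λ).
Solving: λ (I_D1 V_DS2 − I_D2 V_DS1) = I_D2 − I_D1, so λ = (4.35 − 3.99) / (3.99 × 8.59 − 4.35 × 4.04) = 0.36 / 16.7 = 0.0216 V⁻¹.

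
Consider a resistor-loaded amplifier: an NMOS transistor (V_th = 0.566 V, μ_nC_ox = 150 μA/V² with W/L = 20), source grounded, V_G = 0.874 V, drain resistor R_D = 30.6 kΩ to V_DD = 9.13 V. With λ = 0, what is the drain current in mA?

V_GS = V_G = 0.874 V, so V_ov = 0.874 − 0.566 = 0.308 V.
k_n = μ_nC_ox · (W/L) = 3 mA/V².
Assume saturation: I_D = ½ k_n V_ov² = 0.5 × 3 × 0.308² = 0.142 mA, giving V_DS = V_DD − I_D R_D = 9.13 − 0.142 × 30.6 = 4.78 V.
V_DS = 4.78 V ≥ V_ov = 0.308 V, confirming saturation.

I_D = 0.142 mA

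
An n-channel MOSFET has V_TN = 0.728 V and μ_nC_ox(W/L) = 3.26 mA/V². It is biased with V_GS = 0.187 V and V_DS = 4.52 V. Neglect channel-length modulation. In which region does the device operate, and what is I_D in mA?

V_GS = 0.187 V < V_TN = 0.728 V, so the transistor is in cutoff.

Cutoff; I_D = 0 mA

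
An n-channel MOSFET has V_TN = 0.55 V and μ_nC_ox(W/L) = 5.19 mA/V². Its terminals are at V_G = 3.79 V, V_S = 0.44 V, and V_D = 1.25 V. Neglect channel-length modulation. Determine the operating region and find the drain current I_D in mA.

Triode; I_D = 10.1 mA

V_GS = V_G − V_S = 3.79 − 0.44 = 3.35 V; V_DS = V_D − V_S = 1.25 − 0.44 = 0.81 V.
V_ov = V_GS − V_TN = 3.35 − 0.55 = 2.8 V.
Since V_DS = 0.81 V < V_ov = 2.8 V, the device is in the triode region.
I_D = k_n [V_ov · V_DS − ½ V_DS²] = 5.19 × [2.8 × 0.81 − 0.5 × 0.81²] = 10.1 mA.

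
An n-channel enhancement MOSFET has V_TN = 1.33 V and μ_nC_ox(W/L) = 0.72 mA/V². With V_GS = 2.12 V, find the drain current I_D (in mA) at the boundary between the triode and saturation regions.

I_D = 0.225 mA

At the boundary V_DS = V_ov = V_GS − V_TN = 2.12 − 1.33 = 0.79 V.
I_D = ½ k_n V_ov² = 0.5 × 0.72 × 0.79² = 0.225 mA.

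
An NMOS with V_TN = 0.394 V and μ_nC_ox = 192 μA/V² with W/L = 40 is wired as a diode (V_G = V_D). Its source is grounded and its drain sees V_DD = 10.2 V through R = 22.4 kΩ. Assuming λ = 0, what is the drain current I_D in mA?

I_D = 0.423 mA

With gate tied to drain, V_GS = V_DS ≥ V_GS − V_TN, so the device is in saturation.
k_n = μ_nC_ox · (W/L) = 7.68 mA/V².
KCL at the drain: ½ k_n (V_GS − V_TN)² = (V_DD − V_GS)/R.
Let x = V_GS − 0.394. Then 86 x² + x − 9.806 = 0, giving x = 0.332 V (positive root), so V_GS = 0.726 V.
I_D = (V_DD − V_GS)/R = (10.2 − 0.726) / 22.4 = 0.423 mA.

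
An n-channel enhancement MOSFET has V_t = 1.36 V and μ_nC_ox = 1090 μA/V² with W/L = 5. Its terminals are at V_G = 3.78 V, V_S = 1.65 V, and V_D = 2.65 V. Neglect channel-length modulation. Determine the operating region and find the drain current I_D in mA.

Saturation; I_D = 1.62 mA

V_GS = V_G − V_S = 3.78 − 1.65 = 2.13 V; V_DS = V_D − V_S = 2.65 − 1.65 = 1 V.
k_n = μ_nC_ox · (W/L) = 5.45 mA/V².
V_ov = V_GS − V_t = 2.13 − 1.36 = 0.77 V.
Since V_DS = 1 V ≥ V_ov = 0.77 V, the device is in saturation.
I_D = ½ k_n V_ov² = 0.5 × 5.45 × 0.77² = 1.62 mA.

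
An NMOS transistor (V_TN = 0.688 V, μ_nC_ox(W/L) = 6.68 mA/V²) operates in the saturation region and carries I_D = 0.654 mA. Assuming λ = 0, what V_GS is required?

In saturation I_D = ½ k_n (V_GS − V_TN)², so V_GS − V_TN = √(2 I_D / k_n) = √(2 × 0.654 / 6.68) = 0.443 V.
V_GS = 0.688 + 0.443 = 1.13 V.

V_GS = 1.13 V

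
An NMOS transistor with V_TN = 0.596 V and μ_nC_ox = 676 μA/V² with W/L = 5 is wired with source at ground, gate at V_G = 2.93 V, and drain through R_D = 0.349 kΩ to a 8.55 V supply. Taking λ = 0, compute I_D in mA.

V_GS = V_G = 2.93 V, so V_ov = 2.93 − 0.596 = 2.33 V.
k_n = μ_nC_ox · (W/L) = 3.38 mA/V².
Assume saturation: I_D = ½ k_n V_ov² = 0.5 × 3.38 × 2.33² = 9.21 mA, giving V_DS = V_DD − I_D R_D = 8.55 − 9.21 × 0.349 = 5.34 V.
V_DS = 5.34 V ≥ V_ov = 2.33 V, confirming saturation.

I_D = 9.21 mA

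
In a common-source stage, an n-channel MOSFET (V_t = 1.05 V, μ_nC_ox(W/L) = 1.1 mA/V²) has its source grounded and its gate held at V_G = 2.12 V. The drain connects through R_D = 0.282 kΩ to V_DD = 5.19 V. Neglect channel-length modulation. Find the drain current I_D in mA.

I_D = 0.630 mA

V_GS = V_G = 2.12 V, so V_ov = 2.12 − 1.05 = 1.07 V.
Assume saturation: I_D = ½ k_n V_ov² = 0.5 × 1.1 × 1.07² = 0.63 mA, giving V_DS = V_DD − I_D R_D = 5.19 − 0.63 × 0.282 = 5.01 V.
V_DS = 5.01 V ≥ V_ov = 1.07 V, confirming saturation.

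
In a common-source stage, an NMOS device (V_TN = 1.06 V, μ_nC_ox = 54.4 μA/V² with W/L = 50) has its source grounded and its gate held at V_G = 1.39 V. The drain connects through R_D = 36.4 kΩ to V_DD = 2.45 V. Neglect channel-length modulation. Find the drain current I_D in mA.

I_D = 0.0650 mA

V_GS = V_G = 1.39 V, so V_ov = 1.39 − 1.06 = 0.33 V.
k_n = μ_nC_ox · (W/L) = 2.72 mA/V².
Assume saturation: I_D = ½ k_n V_ov² = 0.5 × 2.72 × 0.33² = 0.148 mA, giving V_DS = V_DD − I_D R_D = 2.45 − 0.148 × 36.4 = -2.94 V.
But -2.94 V < V_ov = 0.33 V, so the device is actually in triode.
In triode I_D = k_n[V_ov V_DS − ½ V_DS²] and I_D = (V_DD − V_DS)/R_D. Equating: 49.5 V_DS² − 33.67 V_DS + 2.45 = 0, giving V_DS = 0.0829 V (the root below V_ov).
I_D = (2.45 − 0.0829) / 36.4 = 0.065 mA.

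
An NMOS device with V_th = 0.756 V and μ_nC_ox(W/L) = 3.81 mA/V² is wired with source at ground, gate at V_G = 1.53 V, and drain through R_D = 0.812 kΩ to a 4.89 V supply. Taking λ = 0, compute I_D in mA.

V_GS = V_G = 1.53 V, so V_ov = 1.53 − 0.756 = 0.774 V.
Assume saturation: I_D = ½ k_n V_ov² = 0.5 × 3.81 × 0.774² = 1.14 mA, giving V_DS = V_DD − I_D R_D = 4.89 − 1.14 × 0.812 = 3.96 V.
V_DS = 3.96 V ≥ V_ov = 0.774 V, confirming saturation.

I_D = 1.14 mA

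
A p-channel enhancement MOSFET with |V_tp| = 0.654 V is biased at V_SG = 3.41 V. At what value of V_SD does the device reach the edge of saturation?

The boundary between triode and saturation is V_SD = V_SG − |V_tp| = V_ov.
V_ov = 3.41 − 0.654 = 2.76 V.

V_SD,sat = 2.76 V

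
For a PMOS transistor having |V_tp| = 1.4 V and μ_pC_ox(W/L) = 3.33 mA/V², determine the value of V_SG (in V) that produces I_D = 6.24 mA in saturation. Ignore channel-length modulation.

In saturation I_D = ½ k_p (V_SG − |V_tp|)², so V_SG − |V_tp| = √(2 I_D / k_p) = √(2 × 6.24 / 3.33) = 1.94 V.
V_SG = 1.4 + 1.94 = 3.34 V.

V_SG = 3.34 V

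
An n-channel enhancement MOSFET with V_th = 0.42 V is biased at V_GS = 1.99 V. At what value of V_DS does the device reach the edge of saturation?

V_DS,sat = 1.57 V

The boundary between triode and saturation is V_DS = V_GS − V_th = V_ov.
V_ov = 1.99 − 0.42 = 1.57 V.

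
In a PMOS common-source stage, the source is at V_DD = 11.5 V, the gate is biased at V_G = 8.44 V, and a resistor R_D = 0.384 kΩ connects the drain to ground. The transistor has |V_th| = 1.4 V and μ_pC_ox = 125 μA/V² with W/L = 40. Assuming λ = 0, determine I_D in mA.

V_SG = V_DD − V_G = 11.5 − 8.44 = 3.06 V, so V_ov = 3.06 − 1.4 = 1.66 V.
k_p = μ_pC_ox · (W/L) = 5 mA/V².
Assume saturation: I_D = ½ k_p V_ov² = 0.5 × 5 × 1.66² = 6.89 mA, giving V_SD = V_DD − I_D R_D = 11.5 − 6.89 × 0.384 = 8.85 V.
V_SD = 8.85 V ≥ V_ov = 1.66 V, confirming saturation.

I_D = 6.89 mA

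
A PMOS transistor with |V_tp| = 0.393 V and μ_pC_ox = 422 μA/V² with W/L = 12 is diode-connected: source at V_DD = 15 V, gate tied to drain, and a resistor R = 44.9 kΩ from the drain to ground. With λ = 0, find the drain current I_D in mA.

With gate tied to drain, V_SG = V_SD ≥ V_SG − |V_tp|, so the device is in saturation.
k_p = μ_pC_ox · (W/L) = 5.064 mA/V².
KCL at the drain: ½ k_p (V_SG − |V_tp|)² = (V_DD − V_SG)/R.
Let x = V_SG − 0.393. Then 114 x² + x − 14.61 = 0, giving x = 0.354 V (positive root), so V_SG = 0.747 V.
I_D = (V_DD − V_SG)/R = (15 − 0.747) / 44.9 = 0.317 mA.

I_D = 0.317 mA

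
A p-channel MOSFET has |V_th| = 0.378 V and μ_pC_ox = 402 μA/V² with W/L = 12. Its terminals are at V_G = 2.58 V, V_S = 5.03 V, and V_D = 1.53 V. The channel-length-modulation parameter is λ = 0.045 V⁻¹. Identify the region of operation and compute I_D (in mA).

V_SG = V_S − V_G = 5.03 − 2.58 = 2.45 V; V_SD = V_S − V_D = 5.03 − 1.53 = 3.5 V.
k_p = μ_pC_ox · (W/L) = 4.824 mA/V².
V_ov = V_SG − |V_th| = 2.45 − 0.378 = 2.07 V.
Since V_SD = 3.5 V ≥ V_ov = 2.07 V, the device is in saturation.
I_D = ½ k_p V_ov² (1 + λ V_SD) = 0.5 × 4.824 × 2.07² × (1 + 0.045 × 3.5) = 12 mA.

Saturation; I_D = 12.0 mA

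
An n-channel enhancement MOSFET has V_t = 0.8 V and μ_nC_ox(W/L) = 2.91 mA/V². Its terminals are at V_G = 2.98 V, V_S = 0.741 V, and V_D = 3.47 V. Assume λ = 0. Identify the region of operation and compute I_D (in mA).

V_GS = V_G − V_S = 2.98 − 0.741 = 2.24 V; V_DS = V_D − V_S = 3.47 − 0.741 = 2.73 V.
V_ov = V_GS − V_t = 2.24 − 0.8 = 1.44 V.
Since V_DS = 2.73 V ≥ V_ov = 1.44 V, the device is in saturation.
I_D = ½ k_n V_ov² = 0.5 × 2.91 × 1.44² = 3.01 mA.

Saturation; I_D = 3.01 mA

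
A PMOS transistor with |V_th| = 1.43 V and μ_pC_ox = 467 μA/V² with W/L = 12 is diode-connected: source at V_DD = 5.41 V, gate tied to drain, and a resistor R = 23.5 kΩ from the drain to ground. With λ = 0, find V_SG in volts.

V_SG = 1.67 V

With gate tied to drain, V_SG = V_SD ≥ V_SG − |V_th|, so the device is in saturation.
k_p = μ_pC_ox · (W/L) = 5.604 mA/V².
KCL at the drain: ½ k_p (V_SG − |V_th|)² = (V_DD − V_SG)/R.
Let x = V_SG − 1.43. Then 65.8 x² + x − 3.98 = 0, giving x = 0.238 V (positive root), so V_SG = 1.67 V.
I_D = (V_DD − V_SG)/R = (5.41 − 1.67) / 23.5 = 0.159 mA.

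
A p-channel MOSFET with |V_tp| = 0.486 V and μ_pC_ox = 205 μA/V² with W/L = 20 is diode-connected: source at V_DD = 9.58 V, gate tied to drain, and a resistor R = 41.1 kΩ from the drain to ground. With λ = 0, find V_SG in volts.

V_SG = 0.809 V

With gate tied to drain, V_SG = V_SD ≥ V_SG − |V_tp|, so the device is in saturation.
k_p = μ_pC_ox · (W/L) = 4.1 mA/V².
KCL at the drain: ½ k_p (V_SG − |V_tp|)² = (V_DD − V_SG)/R.
Let x = V_SG − 0.486. Then 84.3 x² + x − 9.094 = 0, giving x = 0.323 V (positive root), so V_SG = 0.809 V.
I_D = (V_DD − V_SG)/R = (9.58 − 0.809) / 41.1 = 0.213 mA.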